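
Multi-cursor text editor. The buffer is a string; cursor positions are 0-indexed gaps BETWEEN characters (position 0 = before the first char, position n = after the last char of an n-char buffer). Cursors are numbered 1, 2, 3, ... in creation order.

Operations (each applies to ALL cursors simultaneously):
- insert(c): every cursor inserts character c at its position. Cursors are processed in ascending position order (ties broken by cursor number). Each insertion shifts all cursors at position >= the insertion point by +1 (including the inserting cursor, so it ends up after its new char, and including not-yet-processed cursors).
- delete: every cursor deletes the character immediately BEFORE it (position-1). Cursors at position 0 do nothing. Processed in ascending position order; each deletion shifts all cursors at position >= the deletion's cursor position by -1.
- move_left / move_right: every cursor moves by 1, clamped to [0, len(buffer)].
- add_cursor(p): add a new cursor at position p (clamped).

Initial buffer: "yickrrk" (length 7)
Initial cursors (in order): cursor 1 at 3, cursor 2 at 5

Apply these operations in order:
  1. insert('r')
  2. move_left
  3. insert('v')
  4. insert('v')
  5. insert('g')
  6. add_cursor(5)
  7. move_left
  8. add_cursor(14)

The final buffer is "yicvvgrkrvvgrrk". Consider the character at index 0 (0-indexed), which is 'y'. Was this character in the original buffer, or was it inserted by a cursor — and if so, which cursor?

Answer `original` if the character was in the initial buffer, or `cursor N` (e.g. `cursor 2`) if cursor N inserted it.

Answer: original

Derivation:
After op 1 (insert('r')): buffer="yicrkrrrk" (len 9), cursors c1@4 c2@7, authorship ...1..2..
After op 2 (move_left): buffer="yicrkrrrk" (len 9), cursors c1@3 c2@6, authorship ...1..2..
After op 3 (insert('v')): buffer="yicvrkrvrrk" (len 11), cursors c1@4 c2@8, authorship ...11..22..
After op 4 (insert('v')): buffer="yicvvrkrvvrrk" (len 13), cursors c1@5 c2@10, authorship ...111..222..
After op 5 (insert('g')): buffer="yicvvgrkrvvgrrk" (len 15), cursors c1@6 c2@12, authorship ...1111..2222..
After op 6 (add_cursor(5)): buffer="yicvvgrkrvvgrrk" (len 15), cursors c3@5 c1@6 c2@12, authorship ...1111..2222..
After op 7 (move_left): buffer="yicvvgrkrvvgrrk" (len 15), cursors c3@4 c1@5 c2@11, authorship ...1111..2222..
After op 8 (add_cursor(14)): buffer="yicvvgrkrvvgrrk" (len 15), cursors c3@4 c1@5 c2@11 c4@14, authorship ...1111..2222..
Authorship (.=original, N=cursor N): . . . 1 1 1 1 . . 2 2 2 2 . .
Index 0: author = original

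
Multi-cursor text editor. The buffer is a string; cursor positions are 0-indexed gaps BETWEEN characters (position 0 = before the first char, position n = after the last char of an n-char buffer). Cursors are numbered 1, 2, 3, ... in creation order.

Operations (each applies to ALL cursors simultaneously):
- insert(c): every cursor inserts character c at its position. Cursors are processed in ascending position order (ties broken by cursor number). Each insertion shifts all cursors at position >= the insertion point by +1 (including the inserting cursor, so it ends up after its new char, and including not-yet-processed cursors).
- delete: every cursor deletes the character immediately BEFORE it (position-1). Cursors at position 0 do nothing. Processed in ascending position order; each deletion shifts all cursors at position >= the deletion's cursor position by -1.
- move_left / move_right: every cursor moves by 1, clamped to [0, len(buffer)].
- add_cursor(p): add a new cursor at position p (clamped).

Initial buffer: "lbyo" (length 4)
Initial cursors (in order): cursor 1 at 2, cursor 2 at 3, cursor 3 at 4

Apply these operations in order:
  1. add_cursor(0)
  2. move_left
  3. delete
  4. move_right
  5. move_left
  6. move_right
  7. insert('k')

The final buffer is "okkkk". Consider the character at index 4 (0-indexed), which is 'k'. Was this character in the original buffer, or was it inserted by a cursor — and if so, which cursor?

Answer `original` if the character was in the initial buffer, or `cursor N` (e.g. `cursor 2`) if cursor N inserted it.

Answer: cursor 4

Derivation:
After op 1 (add_cursor(0)): buffer="lbyo" (len 4), cursors c4@0 c1@2 c2@3 c3@4, authorship ....
After op 2 (move_left): buffer="lbyo" (len 4), cursors c4@0 c1@1 c2@2 c3@3, authorship ....
After op 3 (delete): buffer="o" (len 1), cursors c1@0 c2@0 c3@0 c4@0, authorship .
After op 4 (move_right): buffer="o" (len 1), cursors c1@1 c2@1 c3@1 c4@1, authorship .
After op 5 (move_left): buffer="o" (len 1), cursors c1@0 c2@0 c3@0 c4@0, authorship .
After op 6 (move_right): buffer="o" (len 1), cursors c1@1 c2@1 c3@1 c4@1, authorship .
After op 7 (insert('k')): buffer="okkkk" (len 5), cursors c1@5 c2@5 c3@5 c4@5, authorship .1234
Authorship (.=original, N=cursor N): . 1 2 3 4
Index 4: author = 4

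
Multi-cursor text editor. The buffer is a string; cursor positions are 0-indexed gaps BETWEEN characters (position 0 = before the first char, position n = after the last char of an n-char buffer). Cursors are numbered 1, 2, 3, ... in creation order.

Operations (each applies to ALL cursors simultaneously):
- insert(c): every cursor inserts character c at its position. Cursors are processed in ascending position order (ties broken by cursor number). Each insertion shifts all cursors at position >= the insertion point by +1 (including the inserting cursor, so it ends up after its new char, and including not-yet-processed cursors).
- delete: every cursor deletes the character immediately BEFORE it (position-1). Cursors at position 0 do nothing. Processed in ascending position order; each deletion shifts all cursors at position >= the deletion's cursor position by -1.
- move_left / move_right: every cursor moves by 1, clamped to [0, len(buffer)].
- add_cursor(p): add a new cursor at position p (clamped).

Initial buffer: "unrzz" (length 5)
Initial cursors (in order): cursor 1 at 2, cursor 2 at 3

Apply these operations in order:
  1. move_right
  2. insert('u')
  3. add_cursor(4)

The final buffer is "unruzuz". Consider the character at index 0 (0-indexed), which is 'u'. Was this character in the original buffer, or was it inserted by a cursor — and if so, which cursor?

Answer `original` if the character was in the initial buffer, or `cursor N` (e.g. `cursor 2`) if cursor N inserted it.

Answer: original

Derivation:
After op 1 (move_right): buffer="unrzz" (len 5), cursors c1@3 c2@4, authorship .....
After op 2 (insert('u')): buffer="unruzuz" (len 7), cursors c1@4 c2@6, authorship ...1.2.
After op 3 (add_cursor(4)): buffer="unruzuz" (len 7), cursors c1@4 c3@4 c2@6, authorship ...1.2.
Authorship (.=original, N=cursor N): . . . 1 . 2 .
Index 0: author = original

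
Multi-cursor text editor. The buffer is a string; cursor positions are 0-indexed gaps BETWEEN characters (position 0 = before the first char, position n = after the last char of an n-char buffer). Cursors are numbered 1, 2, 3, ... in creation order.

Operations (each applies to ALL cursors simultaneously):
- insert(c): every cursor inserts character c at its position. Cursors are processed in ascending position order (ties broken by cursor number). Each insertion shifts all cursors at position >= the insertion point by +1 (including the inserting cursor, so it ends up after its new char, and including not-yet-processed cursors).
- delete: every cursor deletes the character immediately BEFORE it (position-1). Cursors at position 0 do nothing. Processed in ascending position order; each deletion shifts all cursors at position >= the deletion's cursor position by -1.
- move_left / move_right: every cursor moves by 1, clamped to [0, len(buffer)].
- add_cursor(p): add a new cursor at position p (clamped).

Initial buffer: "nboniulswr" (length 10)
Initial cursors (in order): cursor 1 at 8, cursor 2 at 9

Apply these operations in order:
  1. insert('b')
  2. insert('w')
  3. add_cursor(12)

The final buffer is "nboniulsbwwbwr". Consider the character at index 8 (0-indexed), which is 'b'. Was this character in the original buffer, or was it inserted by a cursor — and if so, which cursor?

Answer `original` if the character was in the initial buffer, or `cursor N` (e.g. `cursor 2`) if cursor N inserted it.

Answer: cursor 1

Derivation:
After op 1 (insert('b')): buffer="nboniulsbwbr" (len 12), cursors c1@9 c2@11, authorship ........1.2.
After op 2 (insert('w')): buffer="nboniulsbwwbwr" (len 14), cursors c1@10 c2@13, authorship ........11.22.
After op 3 (add_cursor(12)): buffer="nboniulsbwwbwr" (len 14), cursors c1@10 c3@12 c2@13, authorship ........11.22.
Authorship (.=original, N=cursor N): . . . . . . . . 1 1 . 2 2 .
Index 8: author = 1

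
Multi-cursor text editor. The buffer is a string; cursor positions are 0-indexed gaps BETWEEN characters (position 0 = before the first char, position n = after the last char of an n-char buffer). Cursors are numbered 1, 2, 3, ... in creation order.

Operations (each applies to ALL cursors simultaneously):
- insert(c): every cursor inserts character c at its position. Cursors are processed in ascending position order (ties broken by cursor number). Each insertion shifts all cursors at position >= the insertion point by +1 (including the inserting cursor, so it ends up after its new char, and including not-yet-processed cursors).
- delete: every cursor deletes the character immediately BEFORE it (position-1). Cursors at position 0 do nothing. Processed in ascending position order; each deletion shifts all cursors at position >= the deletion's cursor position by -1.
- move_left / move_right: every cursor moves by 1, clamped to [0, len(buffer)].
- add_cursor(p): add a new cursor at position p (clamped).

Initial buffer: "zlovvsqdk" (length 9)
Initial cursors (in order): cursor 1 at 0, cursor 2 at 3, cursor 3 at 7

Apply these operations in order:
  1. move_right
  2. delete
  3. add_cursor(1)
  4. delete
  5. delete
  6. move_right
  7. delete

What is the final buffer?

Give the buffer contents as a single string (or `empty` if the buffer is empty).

After op 1 (move_right): buffer="zlovvsqdk" (len 9), cursors c1@1 c2@4 c3@8, authorship .........
After op 2 (delete): buffer="lovsqk" (len 6), cursors c1@0 c2@2 c3@5, authorship ......
After op 3 (add_cursor(1)): buffer="lovsqk" (len 6), cursors c1@0 c4@1 c2@2 c3@5, authorship ......
After op 4 (delete): buffer="vsk" (len 3), cursors c1@0 c2@0 c4@0 c3@2, authorship ...
After op 5 (delete): buffer="vk" (len 2), cursors c1@0 c2@0 c4@0 c3@1, authorship ..
After op 6 (move_right): buffer="vk" (len 2), cursors c1@1 c2@1 c4@1 c3@2, authorship ..
After op 7 (delete): buffer="" (len 0), cursors c1@0 c2@0 c3@0 c4@0, authorship 

Answer: empty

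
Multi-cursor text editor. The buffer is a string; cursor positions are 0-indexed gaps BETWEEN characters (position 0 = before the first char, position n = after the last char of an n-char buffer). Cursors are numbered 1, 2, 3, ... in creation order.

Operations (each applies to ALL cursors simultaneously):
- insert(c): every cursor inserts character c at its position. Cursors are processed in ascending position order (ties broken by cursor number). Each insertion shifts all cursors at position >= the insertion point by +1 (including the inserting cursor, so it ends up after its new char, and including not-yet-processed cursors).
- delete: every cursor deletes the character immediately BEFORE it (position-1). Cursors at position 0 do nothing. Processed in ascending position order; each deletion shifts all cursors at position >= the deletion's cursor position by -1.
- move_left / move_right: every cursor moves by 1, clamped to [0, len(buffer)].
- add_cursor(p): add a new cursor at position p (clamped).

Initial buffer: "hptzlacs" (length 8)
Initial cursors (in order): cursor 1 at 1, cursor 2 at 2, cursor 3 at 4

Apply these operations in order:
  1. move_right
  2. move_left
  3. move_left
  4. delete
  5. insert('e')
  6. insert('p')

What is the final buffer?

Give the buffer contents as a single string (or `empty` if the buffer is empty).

After op 1 (move_right): buffer="hptzlacs" (len 8), cursors c1@2 c2@3 c3@5, authorship ........
After op 2 (move_left): buffer="hptzlacs" (len 8), cursors c1@1 c2@2 c3@4, authorship ........
After op 3 (move_left): buffer="hptzlacs" (len 8), cursors c1@0 c2@1 c3@3, authorship ........
After op 4 (delete): buffer="pzlacs" (len 6), cursors c1@0 c2@0 c3@1, authorship ......
After op 5 (insert('e')): buffer="eepezlacs" (len 9), cursors c1@2 c2@2 c3@4, authorship 12.3.....
After op 6 (insert('p')): buffer="eepppepzlacs" (len 12), cursors c1@4 c2@4 c3@7, authorship 1212.33.....

Answer: eepppepzlacs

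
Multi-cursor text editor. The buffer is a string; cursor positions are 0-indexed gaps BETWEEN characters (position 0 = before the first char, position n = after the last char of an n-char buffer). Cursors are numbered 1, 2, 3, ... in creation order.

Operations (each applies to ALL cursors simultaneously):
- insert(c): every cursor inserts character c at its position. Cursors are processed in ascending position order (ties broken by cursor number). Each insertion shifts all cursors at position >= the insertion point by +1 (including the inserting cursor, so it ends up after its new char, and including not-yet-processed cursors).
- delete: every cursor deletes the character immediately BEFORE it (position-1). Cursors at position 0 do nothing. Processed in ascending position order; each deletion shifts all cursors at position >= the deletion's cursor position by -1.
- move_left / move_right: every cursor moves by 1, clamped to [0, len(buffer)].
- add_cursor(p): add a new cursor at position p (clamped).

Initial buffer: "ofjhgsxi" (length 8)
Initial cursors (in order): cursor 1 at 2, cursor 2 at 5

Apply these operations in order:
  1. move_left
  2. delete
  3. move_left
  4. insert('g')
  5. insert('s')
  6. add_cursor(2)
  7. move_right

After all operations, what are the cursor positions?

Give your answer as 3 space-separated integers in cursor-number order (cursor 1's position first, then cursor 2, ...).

After op 1 (move_left): buffer="ofjhgsxi" (len 8), cursors c1@1 c2@4, authorship ........
After op 2 (delete): buffer="fjgsxi" (len 6), cursors c1@0 c2@2, authorship ......
After op 3 (move_left): buffer="fjgsxi" (len 6), cursors c1@0 c2@1, authorship ......
After op 4 (insert('g')): buffer="gfgjgsxi" (len 8), cursors c1@1 c2@3, authorship 1.2.....
After op 5 (insert('s')): buffer="gsfgsjgsxi" (len 10), cursors c1@2 c2@5, authorship 11.22.....
After op 6 (add_cursor(2)): buffer="gsfgsjgsxi" (len 10), cursors c1@2 c3@2 c2@5, authorship 11.22.....
After op 7 (move_right): buffer="gsfgsjgsxi" (len 10), cursors c1@3 c3@3 c2@6, authorship 11.22.....

Answer: 3 6 3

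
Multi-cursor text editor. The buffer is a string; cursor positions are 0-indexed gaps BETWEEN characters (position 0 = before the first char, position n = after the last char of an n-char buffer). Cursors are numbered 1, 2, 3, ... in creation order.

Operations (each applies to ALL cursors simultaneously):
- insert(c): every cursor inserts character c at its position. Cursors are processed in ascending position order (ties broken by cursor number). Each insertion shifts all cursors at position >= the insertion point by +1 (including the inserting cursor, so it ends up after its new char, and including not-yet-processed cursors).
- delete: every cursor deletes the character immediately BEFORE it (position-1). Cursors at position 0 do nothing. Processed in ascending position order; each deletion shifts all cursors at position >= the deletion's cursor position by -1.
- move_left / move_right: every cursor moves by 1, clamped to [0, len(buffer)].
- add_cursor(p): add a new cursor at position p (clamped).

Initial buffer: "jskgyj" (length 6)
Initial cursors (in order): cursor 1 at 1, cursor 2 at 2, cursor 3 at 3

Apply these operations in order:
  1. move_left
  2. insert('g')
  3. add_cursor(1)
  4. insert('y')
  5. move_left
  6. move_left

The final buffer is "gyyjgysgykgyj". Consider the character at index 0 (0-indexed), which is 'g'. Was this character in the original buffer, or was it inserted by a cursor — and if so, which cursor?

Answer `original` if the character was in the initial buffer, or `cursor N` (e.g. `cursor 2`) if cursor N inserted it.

After op 1 (move_left): buffer="jskgyj" (len 6), cursors c1@0 c2@1 c3@2, authorship ......
After op 2 (insert('g')): buffer="gjgsgkgyj" (len 9), cursors c1@1 c2@3 c3@5, authorship 1.2.3....
After op 3 (add_cursor(1)): buffer="gjgsgkgyj" (len 9), cursors c1@1 c4@1 c2@3 c3@5, authorship 1.2.3....
After op 4 (insert('y')): buffer="gyyjgysgykgyj" (len 13), cursors c1@3 c4@3 c2@6 c3@9, authorship 114.22.33....
After op 5 (move_left): buffer="gyyjgysgykgyj" (len 13), cursors c1@2 c4@2 c2@5 c3@8, authorship 114.22.33....
After op 6 (move_left): buffer="gyyjgysgykgyj" (len 13), cursors c1@1 c4@1 c2@4 c3@7, authorship 114.22.33....
Authorship (.=original, N=cursor N): 1 1 4 . 2 2 . 3 3 . . . .
Index 0: author = 1

Answer: cursor 1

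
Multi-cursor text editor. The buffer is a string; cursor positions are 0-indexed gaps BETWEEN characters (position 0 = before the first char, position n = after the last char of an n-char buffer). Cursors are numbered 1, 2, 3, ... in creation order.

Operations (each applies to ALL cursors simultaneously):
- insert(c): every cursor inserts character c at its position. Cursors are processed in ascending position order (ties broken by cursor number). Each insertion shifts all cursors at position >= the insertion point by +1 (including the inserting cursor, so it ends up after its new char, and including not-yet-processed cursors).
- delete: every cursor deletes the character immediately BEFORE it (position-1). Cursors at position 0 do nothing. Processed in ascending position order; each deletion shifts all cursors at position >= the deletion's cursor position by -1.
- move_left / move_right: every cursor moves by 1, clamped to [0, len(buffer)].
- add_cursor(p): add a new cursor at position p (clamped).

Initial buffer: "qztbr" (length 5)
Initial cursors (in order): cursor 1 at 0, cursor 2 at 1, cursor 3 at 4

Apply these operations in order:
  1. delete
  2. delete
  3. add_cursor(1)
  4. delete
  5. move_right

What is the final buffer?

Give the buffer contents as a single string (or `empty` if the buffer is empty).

Answer: r

Derivation:
After op 1 (delete): buffer="ztr" (len 3), cursors c1@0 c2@0 c3@2, authorship ...
After op 2 (delete): buffer="zr" (len 2), cursors c1@0 c2@0 c3@1, authorship ..
After op 3 (add_cursor(1)): buffer="zr" (len 2), cursors c1@0 c2@0 c3@1 c4@1, authorship ..
After op 4 (delete): buffer="r" (len 1), cursors c1@0 c2@0 c3@0 c4@0, authorship .
After op 5 (move_right): buffer="r" (len 1), cursors c1@1 c2@1 c3@1 c4@1, authorship .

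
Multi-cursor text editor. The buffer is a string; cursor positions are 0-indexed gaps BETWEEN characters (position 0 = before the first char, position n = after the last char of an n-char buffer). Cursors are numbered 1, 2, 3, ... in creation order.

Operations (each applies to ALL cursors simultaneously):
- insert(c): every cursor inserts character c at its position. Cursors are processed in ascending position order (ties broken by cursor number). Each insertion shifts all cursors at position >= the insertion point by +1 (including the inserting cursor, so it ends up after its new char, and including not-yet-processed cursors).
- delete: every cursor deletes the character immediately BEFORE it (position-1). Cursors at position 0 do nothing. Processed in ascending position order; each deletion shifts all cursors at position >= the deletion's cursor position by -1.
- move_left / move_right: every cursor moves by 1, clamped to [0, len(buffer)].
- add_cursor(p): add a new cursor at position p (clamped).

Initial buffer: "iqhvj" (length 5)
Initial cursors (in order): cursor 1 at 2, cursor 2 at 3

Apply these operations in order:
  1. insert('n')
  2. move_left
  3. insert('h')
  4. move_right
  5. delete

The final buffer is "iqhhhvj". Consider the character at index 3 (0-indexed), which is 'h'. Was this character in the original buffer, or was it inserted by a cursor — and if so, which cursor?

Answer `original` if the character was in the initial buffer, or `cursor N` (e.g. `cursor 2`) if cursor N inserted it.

After op 1 (insert('n')): buffer="iqnhnvj" (len 7), cursors c1@3 c2@5, authorship ..1.2..
After op 2 (move_left): buffer="iqnhnvj" (len 7), cursors c1@2 c2@4, authorship ..1.2..
After op 3 (insert('h')): buffer="iqhnhhnvj" (len 9), cursors c1@3 c2@6, authorship ..11.22..
After op 4 (move_right): buffer="iqhnhhnvj" (len 9), cursors c1@4 c2@7, authorship ..11.22..
After op 5 (delete): buffer="iqhhhvj" (len 7), cursors c1@3 c2@5, authorship ..1.2..
Authorship (.=original, N=cursor N): . . 1 . 2 . .
Index 3: author = original

Answer: original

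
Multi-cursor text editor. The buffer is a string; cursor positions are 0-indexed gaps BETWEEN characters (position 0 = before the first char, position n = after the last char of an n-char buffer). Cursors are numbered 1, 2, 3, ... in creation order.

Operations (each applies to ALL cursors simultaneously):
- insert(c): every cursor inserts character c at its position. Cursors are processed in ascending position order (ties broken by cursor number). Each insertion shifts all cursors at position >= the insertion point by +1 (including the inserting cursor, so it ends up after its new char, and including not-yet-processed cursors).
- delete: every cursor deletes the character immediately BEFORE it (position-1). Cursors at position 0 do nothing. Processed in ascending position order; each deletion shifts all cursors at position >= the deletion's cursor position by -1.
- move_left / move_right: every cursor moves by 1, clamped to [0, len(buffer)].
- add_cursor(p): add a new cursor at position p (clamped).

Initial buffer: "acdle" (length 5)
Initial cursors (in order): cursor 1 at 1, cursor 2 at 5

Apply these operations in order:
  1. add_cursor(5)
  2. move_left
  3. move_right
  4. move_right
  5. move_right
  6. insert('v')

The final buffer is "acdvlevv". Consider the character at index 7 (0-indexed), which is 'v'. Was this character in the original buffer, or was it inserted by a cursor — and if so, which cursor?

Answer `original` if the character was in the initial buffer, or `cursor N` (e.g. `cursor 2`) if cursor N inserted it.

After op 1 (add_cursor(5)): buffer="acdle" (len 5), cursors c1@1 c2@5 c3@5, authorship .....
After op 2 (move_left): buffer="acdle" (len 5), cursors c1@0 c2@4 c3@4, authorship .....
After op 3 (move_right): buffer="acdle" (len 5), cursors c1@1 c2@5 c3@5, authorship .....
After op 4 (move_right): buffer="acdle" (len 5), cursors c1@2 c2@5 c3@5, authorship .....
After op 5 (move_right): buffer="acdle" (len 5), cursors c1@3 c2@5 c3@5, authorship .....
After op 6 (insert('v')): buffer="acdvlevv" (len 8), cursors c1@4 c2@8 c3@8, authorship ...1..23
Authorship (.=original, N=cursor N): . . . 1 . . 2 3
Index 7: author = 3

Answer: cursor 3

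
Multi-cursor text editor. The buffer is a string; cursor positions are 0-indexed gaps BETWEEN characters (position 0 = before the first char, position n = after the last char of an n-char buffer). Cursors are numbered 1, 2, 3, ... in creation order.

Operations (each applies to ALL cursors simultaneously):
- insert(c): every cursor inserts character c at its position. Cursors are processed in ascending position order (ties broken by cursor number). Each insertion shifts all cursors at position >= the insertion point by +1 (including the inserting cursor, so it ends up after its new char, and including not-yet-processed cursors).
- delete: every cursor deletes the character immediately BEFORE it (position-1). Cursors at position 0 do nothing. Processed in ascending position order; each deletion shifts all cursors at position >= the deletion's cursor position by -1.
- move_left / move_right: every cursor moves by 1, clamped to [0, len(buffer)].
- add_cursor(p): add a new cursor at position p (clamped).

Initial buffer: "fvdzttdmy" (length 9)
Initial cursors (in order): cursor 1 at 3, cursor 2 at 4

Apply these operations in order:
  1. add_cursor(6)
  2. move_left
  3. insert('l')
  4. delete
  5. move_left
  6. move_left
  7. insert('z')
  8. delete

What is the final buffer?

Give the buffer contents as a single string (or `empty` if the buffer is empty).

Answer: fvdzttdmy

Derivation:
After op 1 (add_cursor(6)): buffer="fvdzttdmy" (len 9), cursors c1@3 c2@4 c3@6, authorship .........
After op 2 (move_left): buffer="fvdzttdmy" (len 9), cursors c1@2 c2@3 c3@5, authorship .........
After op 3 (insert('l')): buffer="fvldlztltdmy" (len 12), cursors c1@3 c2@5 c3@8, authorship ..1.2..3....
After op 4 (delete): buffer="fvdzttdmy" (len 9), cursors c1@2 c2@3 c3@5, authorship .........
After op 5 (move_left): buffer="fvdzttdmy" (len 9), cursors c1@1 c2@2 c3@4, authorship .........
After op 6 (move_left): buffer="fvdzttdmy" (len 9), cursors c1@0 c2@1 c3@3, authorship .........
After op 7 (insert('z')): buffer="zfzvdzzttdmy" (len 12), cursors c1@1 c2@3 c3@6, authorship 1.2..3......
After op 8 (delete): buffer="fvdzttdmy" (len 9), cursors c1@0 c2@1 c3@3, authorship .........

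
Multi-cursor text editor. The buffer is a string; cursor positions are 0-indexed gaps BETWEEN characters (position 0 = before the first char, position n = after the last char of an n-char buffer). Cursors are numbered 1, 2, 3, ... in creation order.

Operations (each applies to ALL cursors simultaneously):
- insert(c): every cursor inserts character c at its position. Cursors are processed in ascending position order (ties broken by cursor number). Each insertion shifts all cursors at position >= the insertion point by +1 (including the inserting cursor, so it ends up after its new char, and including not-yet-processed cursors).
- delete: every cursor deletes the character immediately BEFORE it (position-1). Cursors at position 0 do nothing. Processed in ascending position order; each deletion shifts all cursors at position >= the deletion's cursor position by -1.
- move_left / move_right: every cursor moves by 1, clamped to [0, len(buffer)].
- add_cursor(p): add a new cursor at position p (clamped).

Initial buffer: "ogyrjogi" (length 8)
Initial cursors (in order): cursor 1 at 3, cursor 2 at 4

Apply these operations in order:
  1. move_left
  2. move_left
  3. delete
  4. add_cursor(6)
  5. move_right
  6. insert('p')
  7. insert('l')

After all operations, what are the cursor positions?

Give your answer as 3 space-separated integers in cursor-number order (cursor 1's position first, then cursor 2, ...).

After op 1 (move_left): buffer="ogyrjogi" (len 8), cursors c1@2 c2@3, authorship ........
After op 2 (move_left): buffer="ogyrjogi" (len 8), cursors c1@1 c2@2, authorship ........
After op 3 (delete): buffer="yrjogi" (len 6), cursors c1@0 c2@0, authorship ......
After op 4 (add_cursor(6)): buffer="yrjogi" (len 6), cursors c1@0 c2@0 c3@6, authorship ......
After op 5 (move_right): buffer="yrjogi" (len 6), cursors c1@1 c2@1 c3@6, authorship ......
After op 6 (insert('p')): buffer="ypprjogip" (len 9), cursors c1@3 c2@3 c3@9, authorship .12.....3
After op 7 (insert('l')): buffer="yppllrjogipl" (len 12), cursors c1@5 c2@5 c3@12, authorship .1212.....33

Answer: 5 5 12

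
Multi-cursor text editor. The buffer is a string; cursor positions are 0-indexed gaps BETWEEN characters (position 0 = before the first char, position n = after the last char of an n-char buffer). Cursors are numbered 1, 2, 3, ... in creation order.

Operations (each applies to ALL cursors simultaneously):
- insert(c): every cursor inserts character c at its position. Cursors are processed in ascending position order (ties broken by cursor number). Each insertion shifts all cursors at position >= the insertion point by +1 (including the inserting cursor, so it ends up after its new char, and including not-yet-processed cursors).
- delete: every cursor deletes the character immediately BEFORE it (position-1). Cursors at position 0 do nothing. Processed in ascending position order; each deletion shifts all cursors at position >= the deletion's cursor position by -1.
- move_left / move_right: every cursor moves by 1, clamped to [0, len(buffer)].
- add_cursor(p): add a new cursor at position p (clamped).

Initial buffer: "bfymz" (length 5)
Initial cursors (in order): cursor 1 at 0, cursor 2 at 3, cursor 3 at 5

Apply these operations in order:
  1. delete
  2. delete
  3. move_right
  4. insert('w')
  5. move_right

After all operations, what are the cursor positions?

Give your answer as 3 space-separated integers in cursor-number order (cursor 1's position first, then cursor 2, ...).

After op 1 (delete): buffer="bfm" (len 3), cursors c1@0 c2@2 c3@3, authorship ...
After op 2 (delete): buffer="b" (len 1), cursors c1@0 c2@1 c3@1, authorship .
After op 3 (move_right): buffer="b" (len 1), cursors c1@1 c2@1 c3@1, authorship .
After op 4 (insert('w')): buffer="bwww" (len 4), cursors c1@4 c2@4 c3@4, authorship .123
After op 5 (move_right): buffer="bwww" (len 4), cursors c1@4 c2@4 c3@4, authorship .123

Answer: 4 4 4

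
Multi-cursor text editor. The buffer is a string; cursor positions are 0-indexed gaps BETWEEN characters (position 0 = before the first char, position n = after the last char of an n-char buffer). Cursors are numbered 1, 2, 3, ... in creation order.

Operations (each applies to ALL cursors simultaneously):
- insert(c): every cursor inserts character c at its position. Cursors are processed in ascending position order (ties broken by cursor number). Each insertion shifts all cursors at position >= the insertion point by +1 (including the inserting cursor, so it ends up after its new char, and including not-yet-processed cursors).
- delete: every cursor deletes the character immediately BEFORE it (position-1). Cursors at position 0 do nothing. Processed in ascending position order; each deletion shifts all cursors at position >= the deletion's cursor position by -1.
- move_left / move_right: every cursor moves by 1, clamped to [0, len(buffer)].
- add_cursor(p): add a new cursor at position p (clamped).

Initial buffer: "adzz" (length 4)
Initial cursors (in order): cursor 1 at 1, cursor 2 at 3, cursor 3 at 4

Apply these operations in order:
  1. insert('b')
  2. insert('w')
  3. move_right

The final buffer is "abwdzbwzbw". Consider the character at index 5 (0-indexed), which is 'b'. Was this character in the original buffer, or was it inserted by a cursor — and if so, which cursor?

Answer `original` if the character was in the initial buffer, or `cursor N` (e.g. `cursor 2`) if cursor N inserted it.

After op 1 (insert('b')): buffer="abdzbzb" (len 7), cursors c1@2 c2@5 c3@7, authorship .1..2.3
After op 2 (insert('w')): buffer="abwdzbwzbw" (len 10), cursors c1@3 c2@7 c3@10, authorship .11..22.33
After op 3 (move_right): buffer="abwdzbwzbw" (len 10), cursors c1@4 c2@8 c3@10, authorship .11..22.33
Authorship (.=original, N=cursor N): . 1 1 . . 2 2 . 3 3
Index 5: author = 2

Answer: cursor 2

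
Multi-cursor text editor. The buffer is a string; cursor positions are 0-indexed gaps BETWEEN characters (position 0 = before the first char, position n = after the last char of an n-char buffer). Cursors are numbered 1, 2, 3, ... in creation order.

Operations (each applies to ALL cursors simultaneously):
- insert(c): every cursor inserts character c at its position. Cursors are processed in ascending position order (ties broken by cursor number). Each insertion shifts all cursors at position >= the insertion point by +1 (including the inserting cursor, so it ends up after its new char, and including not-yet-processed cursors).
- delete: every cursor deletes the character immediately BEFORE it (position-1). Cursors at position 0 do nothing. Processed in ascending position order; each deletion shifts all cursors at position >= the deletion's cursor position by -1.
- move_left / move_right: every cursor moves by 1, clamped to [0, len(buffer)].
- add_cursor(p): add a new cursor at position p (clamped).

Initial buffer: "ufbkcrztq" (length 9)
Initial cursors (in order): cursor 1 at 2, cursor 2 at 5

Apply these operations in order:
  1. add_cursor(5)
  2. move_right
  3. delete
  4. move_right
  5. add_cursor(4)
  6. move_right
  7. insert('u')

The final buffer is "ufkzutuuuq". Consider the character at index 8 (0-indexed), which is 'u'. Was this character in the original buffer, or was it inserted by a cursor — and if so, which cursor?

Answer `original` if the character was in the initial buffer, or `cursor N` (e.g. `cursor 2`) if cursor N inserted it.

After op 1 (add_cursor(5)): buffer="ufbkcrztq" (len 9), cursors c1@2 c2@5 c3@5, authorship .........
After op 2 (move_right): buffer="ufbkcrztq" (len 9), cursors c1@3 c2@6 c3@6, authorship .........
After op 3 (delete): buffer="ufkztq" (len 6), cursors c1@2 c2@3 c3@3, authorship ......
After op 4 (move_right): buffer="ufkztq" (len 6), cursors c1@3 c2@4 c3@4, authorship ......
After op 5 (add_cursor(4)): buffer="ufkztq" (len 6), cursors c1@3 c2@4 c3@4 c4@4, authorship ......
After op 6 (move_right): buffer="ufkztq" (len 6), cursors c1@4 c2@5 c3@5 c4@5, authorship ......
After op 7 (insert('u')): buffer="ufkzutuuuq" (len 10), cursors c1@5 c2@9 c3@9 c4@9, authorship ....1.234.
Authorship (.=original, N=cursor N): . . . . 1 . 2 3 4 .
Index 8: author = 4

Answer: cursor 4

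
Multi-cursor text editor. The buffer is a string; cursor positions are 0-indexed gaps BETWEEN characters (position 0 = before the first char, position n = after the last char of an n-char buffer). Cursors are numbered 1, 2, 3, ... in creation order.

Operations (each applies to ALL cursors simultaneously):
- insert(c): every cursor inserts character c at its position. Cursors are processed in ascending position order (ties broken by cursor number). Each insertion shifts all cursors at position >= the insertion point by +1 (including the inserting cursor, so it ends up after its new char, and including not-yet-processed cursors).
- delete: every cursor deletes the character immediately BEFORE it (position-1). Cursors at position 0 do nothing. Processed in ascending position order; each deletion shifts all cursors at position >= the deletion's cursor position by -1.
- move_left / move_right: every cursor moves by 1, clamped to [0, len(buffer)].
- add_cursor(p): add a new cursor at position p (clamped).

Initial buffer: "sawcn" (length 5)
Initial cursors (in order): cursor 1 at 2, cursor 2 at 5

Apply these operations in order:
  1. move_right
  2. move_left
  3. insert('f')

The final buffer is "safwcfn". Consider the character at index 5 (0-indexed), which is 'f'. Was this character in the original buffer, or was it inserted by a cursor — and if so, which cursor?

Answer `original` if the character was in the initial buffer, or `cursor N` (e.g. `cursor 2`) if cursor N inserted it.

Answer: cursor 2

Derivation:
After op 1 (move_right): buffer="sawcn" (len 5), cursors c1@3 c2@5, authorship .....
After op 2 (move_left): buffer="sawcn" (len 5), cursors c1@2 c2@4, authorship .....
After op 3 (insert('f')): buffer="safwcfn" (len 7), cursors c1@3 c2@6, authorship ..1..2.
Authorship (.=original, N=cursor N): . . 1 . . 2 .
Index 5: author = 2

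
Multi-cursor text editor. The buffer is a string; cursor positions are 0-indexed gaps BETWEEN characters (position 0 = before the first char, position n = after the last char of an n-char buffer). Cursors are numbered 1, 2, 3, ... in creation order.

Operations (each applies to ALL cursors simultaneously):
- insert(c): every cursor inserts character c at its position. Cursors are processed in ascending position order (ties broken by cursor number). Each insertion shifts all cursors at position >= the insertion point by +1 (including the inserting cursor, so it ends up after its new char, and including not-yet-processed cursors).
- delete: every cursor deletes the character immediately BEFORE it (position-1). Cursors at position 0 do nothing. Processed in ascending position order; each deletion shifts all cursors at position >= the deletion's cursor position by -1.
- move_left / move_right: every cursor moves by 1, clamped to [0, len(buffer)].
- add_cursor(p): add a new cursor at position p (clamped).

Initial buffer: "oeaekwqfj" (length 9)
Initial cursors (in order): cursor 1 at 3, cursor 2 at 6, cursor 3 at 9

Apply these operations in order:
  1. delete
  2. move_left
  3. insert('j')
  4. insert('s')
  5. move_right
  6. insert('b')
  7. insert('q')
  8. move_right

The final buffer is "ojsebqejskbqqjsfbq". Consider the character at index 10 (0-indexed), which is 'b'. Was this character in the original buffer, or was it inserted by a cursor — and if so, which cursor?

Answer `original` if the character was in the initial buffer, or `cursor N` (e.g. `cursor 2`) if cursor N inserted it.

After op 1 (delete): buffer="oeekqf" (len 6), cursors c1@2 c2@4 c3@6, authorship ......
After op 2 (move_left): buffer="oeekqf" (len 6), cursors c1@1 c2@3 c3@5, authorship ......
After op 3 (insert('j')): buffer="ojeejkqjf" (len 9), cursors c1@2 c2@5 c3@8, authorship .1..2..3.
After op 4 (insert('s')): buffer="ojseejskqjsf" (len 12), cursors c1@3 c2@7 c3@11, authorship .11..22..33.
After op 5 (move_right): buffer="ojseejskqjsf" (len 12), cursors c1@4 c2@8 c3@12, authorship .11..22..33.
After op 6 (insert('b')): buffer="ojsebejskbqjsfb" (len 15), cursors c1@5 c2@10 c3@15, authorship .11.1.22.2.33.3
After op 7 (insert('q')): buffer="ojsebqejskbqqjsfbq" (len 18), cursors c1@6 c2@12 c3@18, authorship .11.11.22.22.33.33
After op 8 (move_right): buffer="ojsebqejskbqqjsfbq" (len 18), cursors c1@7 c2@13 c3@18, authorship .11.11.22.22.33.33
Authorship (.=original, N=cursor N): . 1 1 . 1 1 . 2 2 . 2 2 . 3 3 . 3 3
Index 10: author = 2

Answer: cursor 2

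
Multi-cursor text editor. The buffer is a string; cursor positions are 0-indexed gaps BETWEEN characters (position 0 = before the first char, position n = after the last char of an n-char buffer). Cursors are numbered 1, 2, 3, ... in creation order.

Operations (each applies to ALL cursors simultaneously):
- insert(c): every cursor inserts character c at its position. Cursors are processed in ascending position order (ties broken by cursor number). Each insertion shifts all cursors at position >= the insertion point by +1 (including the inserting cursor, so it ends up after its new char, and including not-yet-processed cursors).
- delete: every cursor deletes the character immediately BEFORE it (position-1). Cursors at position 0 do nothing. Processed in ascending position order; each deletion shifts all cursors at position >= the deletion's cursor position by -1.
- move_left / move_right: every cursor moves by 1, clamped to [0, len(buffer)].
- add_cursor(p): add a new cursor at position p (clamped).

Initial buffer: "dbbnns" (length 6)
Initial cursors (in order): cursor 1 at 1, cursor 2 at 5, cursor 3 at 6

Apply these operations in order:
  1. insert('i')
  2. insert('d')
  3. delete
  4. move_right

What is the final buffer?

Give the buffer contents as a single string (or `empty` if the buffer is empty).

Answer: dibbnnisi

Derivation:
After op 1 (insert('i')): buffer="dibbnnisi" (len 9), cursors c1@2 c2@7 c3@9, authorship .1....2.3
After op 2 (insert('d')): buffer="didbbnnidsid" (len 12), cursors c1@3 c2@9 c3@12, authorship .11....22.33
After op 3 (delete): buffer="dibbnnisi" (len 9), cursors c1@2 c2@7 c3@9, authorship .1....2.3
After op 4 (move_right): buffer="dibbnnisi" (len 9), cursors c1@3 c2@8 c3@9, authorship .1....2.3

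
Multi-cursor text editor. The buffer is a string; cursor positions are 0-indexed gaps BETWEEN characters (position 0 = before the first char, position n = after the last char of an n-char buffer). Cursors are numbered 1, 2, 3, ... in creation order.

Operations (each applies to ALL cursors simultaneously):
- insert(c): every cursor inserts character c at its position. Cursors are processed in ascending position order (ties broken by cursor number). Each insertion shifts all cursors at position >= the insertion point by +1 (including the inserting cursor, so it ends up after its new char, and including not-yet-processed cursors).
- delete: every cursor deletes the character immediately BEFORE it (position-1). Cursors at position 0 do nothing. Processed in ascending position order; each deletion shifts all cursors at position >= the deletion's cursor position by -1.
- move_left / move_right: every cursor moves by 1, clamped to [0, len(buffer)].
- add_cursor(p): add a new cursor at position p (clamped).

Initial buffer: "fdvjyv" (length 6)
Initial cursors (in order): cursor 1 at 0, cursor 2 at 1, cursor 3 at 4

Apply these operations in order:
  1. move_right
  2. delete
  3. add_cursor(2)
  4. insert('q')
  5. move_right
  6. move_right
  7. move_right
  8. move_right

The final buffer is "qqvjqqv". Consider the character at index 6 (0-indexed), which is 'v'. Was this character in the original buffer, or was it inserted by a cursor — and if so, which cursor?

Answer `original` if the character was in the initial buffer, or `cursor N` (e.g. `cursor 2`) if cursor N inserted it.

After op 1 (move_right): buffer="fdvjyv" (len 6), cursors c1@1 c2@2 c3@5, authorship ......
After op 2 (delete): buffer="vjv" (len 3), cursors c1@0 c2@0 c3@2, authorship ...
After op 3 (add_cursor(2)): buffer="vjv" (len 3), cursors c1@0 c2@0 c3@2 c4@2, authorship ...
After op 4 (insert('q')): buffer="qqvjqqv" (len 7), cursors c1@2 c2@2 c3@6 c4@6, authorship 12..34.
After op 5 (move_right): buffer="qqvjqqv" (len 7), cursors c1@3 c2@3 c3@7 c4@7, authorship 12..34.
After op 6 (move_right): buffer="qqvjqqv" (len 7), cursors c1@4 c2@4 c3@7 c4@7, authorship 12..34.
After op 7 (move_right): buffer="qqvjqqv" (len 7), cursors c1@5 c2@5 c3@7 c4@7, authorship 12..34.
After op 8 (move_right): buffer="qqvjqqv" (len 7), cursors c1@6 c2@6 c3@7 c4@7, authorship 12..34.
Authorship (.=original, N=cursor N): 1 2 . . 3 4 .
Index 6: author = original

Answer: original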